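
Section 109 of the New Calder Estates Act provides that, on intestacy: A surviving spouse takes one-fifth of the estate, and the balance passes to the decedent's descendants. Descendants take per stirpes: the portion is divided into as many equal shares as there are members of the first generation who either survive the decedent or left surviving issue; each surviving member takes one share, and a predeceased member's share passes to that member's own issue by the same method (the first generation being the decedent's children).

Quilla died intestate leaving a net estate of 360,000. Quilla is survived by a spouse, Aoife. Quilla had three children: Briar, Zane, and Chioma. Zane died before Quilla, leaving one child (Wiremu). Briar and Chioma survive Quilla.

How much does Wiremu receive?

Aoife takes one-fifth of 360,000 = 72,000. The remaining 288,000 passes to the descendants.
The descendants' portion (288,000) is divided into 3 shares of 96,000: Briar and Chioma each take 96,000; Zane's 96,000 share passes to Zane's issue.
Zane's share (96,000) passes entirely to Wiremu.

Wiremu receives 96,000.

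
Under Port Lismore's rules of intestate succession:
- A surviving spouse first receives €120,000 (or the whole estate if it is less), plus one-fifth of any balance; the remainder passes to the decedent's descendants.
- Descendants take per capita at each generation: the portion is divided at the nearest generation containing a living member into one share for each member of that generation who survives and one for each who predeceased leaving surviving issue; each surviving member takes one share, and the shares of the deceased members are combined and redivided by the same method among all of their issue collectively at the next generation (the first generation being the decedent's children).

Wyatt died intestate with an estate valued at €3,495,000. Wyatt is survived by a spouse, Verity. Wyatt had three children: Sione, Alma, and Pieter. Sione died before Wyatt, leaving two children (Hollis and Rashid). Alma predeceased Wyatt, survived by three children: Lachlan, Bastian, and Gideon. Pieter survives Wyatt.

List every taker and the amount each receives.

Verity: €795,000; Hollis: €360,000; Rashid: €360,000; Lachlan: €360,000; Bastian: €360,000; Gideon: €360,000; Pieter: €900,000

Verity first takes €120,000, leaving a balance of €3,375,000. Verity then takes one-fifth of the balance (€675,000), for a total of €795,000. The remaining €2,700,000 passes to the descendants.
The descendants' portion (€2,700,000) is divided at the children's generation into 3 shares of €900,000. Pieter takes €900,000. The 2 shares of the deceased (Sione and Alma) are combined into a pool of €1,800,000.
That pool (€1,800,000) is divided at the grandchildren's generation equally among Hollis, Rashid, Lachlan, Bastian, and Gideon: €360,000 each.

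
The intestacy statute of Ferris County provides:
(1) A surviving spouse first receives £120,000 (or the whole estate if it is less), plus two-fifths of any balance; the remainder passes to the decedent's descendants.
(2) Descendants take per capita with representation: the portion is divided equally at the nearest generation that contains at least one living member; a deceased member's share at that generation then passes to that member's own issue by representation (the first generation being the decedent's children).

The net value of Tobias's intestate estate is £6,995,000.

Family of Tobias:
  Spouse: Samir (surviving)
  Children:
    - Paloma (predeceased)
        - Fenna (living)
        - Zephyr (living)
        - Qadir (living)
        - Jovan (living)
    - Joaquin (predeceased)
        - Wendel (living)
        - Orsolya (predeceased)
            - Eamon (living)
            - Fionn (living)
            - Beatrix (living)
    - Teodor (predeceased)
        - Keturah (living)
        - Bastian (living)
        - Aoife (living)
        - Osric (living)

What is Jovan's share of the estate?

Jovan receives £412,500.

Samir first takes £120,000, leaving a balance of £6,875,000. Samir then takes two-fifths of the balance (£2,750,000), for a total of £2,870,000. The remaining £4,125,000 passes to the descendants.
No child survives, so the initial division is made at the grandchildren's generation.
The descendants' portion (£4,125,000) is divided into 10 shares of £412,500: Fenna, Zephyr, Qadir, Jovan, Wendel, Keturah, Bastian, Aoife, and Osric each take £412,500; Orsolya's £412,500 share passes to Orsolya's issue.
Orsolya's share (£412,500) is divided into 3 shares of £137,500: Eamon, Fionn, and Beatrix each take £137,500.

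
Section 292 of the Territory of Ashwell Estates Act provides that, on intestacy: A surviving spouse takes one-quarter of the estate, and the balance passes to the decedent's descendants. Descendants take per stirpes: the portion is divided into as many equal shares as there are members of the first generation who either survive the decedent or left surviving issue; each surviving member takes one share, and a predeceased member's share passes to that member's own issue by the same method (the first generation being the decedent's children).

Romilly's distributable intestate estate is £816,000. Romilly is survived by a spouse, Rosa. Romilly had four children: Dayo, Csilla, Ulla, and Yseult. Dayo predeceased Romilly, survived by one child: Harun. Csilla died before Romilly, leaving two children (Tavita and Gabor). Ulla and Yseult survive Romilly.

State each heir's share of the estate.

Rosa: £204,000; Harun: £153,000; Tavita: £76,500; Gabor: £76,500; Ulla: £153,000; Yseult: £153,000

Rosa takes one-quarter of £816,000 = £204,000. The remaining £612,000 passes to the descendants.
The descendants' portion (£612,000) is divided into 4 shares of £153,000: Ulla and Yseult each take £153,000; Dayo's £153,000 share passes to Dayo's issue; Csilla's £153,000 share passes to Csilla's issue.
Dayo's share (£153,000) passes entirely to Harun.
Csilla's share (£153,000) is divided into 2 shares of £76,500: Tavita and Gabor each take £76,500.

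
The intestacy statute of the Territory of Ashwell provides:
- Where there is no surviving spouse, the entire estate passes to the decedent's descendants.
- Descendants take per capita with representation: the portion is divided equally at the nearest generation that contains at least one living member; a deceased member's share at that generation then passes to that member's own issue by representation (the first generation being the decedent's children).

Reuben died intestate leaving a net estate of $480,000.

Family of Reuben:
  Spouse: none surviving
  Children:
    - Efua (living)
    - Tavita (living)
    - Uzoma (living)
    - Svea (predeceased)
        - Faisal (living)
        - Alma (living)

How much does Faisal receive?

The entire $480,000 passes to the descendants.
That amount ($480,000) is divided into 4 shares of $120,000: Efua, Tavita, and Uzoma each take $120,000; Svea's $120,000 share passes to Svea's issue.
Svea's share ($120,000) is divided into 2 shares of $60,000: Faisal and Alma each take $60,000.

Faisal receives $60,000.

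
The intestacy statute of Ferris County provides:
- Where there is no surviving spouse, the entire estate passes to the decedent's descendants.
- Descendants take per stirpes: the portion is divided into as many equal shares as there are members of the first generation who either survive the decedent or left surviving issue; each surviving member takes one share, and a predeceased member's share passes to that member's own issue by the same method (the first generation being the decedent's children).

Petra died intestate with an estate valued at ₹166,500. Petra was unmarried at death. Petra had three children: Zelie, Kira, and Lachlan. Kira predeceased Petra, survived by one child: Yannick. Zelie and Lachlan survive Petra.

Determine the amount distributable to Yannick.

Yannick receives ₹55,500.

The entire ₹166,500 passes to the descendants.
That amount (₹166,500) is divided into 3 shares of ₹55,500: Zelie and Lachlan each take ₹55,500; Kira's ₹55,500 share passes to Kira's issue.
Kira's share (₹55,500) passes entirely to Yannick.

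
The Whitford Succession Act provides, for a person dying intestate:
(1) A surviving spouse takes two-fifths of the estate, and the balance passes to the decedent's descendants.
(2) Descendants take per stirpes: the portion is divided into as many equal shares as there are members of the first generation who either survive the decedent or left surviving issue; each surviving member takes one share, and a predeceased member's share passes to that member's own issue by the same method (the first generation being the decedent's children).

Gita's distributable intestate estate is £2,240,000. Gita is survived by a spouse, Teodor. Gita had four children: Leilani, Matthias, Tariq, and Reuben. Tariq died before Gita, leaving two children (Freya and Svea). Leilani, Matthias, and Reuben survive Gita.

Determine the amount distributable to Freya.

Freya receives £168,000.

Teodor takes two-fifths of £2,240,000 = £896,000. The remaining £1,344,000 passes to the descendants.
The descendants' portion (£1,344,000) is divided into 4 shares of £336,000: Leilani, Matthias, and Reuben each take £336,000; Tariq's £336,000 share passes to Tariq's issue.
Tariq's share (£336,000) is divided into 2 shares of £168,000: Freya and Svea each take £168,000.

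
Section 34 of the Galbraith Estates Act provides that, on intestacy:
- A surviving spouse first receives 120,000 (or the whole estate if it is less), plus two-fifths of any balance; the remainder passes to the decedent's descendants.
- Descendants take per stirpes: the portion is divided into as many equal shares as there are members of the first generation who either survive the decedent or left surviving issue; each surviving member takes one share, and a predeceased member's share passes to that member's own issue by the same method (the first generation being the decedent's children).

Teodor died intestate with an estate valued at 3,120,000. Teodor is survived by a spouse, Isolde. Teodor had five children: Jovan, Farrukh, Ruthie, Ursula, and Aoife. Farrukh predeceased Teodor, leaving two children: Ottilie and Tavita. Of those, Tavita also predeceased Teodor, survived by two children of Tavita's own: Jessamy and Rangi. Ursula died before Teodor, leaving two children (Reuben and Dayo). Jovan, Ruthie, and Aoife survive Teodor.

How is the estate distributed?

Isolde first takes 120,000, leaving a balance of 3,000,000. Isolde then takes two-fifths of the balance (1,200,000), for a total of 1,320,000. The remaining 1,800,000 passes to the descendants.
The descendants' portion (1,800,000) is divided into 5 shares of 360,000: Jovan, Ruthie, and Aoife each take 360,000; Farrukh's 360,000 share passes to Farrukh's issue; Ursula's 360,000 share passes to Ursula's issue.
Farrukh's share (360,000) is divided into 2 shares of 180,000: Ottilie takes 180,000; Tavita's 180,000 share passes to Tavita's issue.
Tavita's share (180,000) is divided into 2 shares of 90,000: Jessamy and Rangi each take 90,000.
Ursula's share (360,000) is divided into 2 shares of 180,000: Reuben and Dayo each take 180,000.

Isolde: 1,320,000; Jovan: 360,000; Ottilie: 180,000; Jessamy: 90,000; Rangi: 90,000; Ruthie: 360,000; Reuben: 180,000; Dayo: 180,000; Aoife: 360,000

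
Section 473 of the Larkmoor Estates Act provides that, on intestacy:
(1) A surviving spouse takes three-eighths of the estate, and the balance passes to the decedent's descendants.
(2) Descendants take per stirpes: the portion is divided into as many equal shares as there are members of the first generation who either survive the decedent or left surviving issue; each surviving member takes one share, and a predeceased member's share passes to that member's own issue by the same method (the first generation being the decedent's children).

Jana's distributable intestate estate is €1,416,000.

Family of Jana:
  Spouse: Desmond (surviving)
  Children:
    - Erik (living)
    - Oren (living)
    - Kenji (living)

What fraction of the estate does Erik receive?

Erik receives 5/24 of the estate.

Desmond takes three-eighths of €1,416,000 = €531,000. The remaining €885,000 passes to the descendants.
The descendants' portion (€885,000) is divided into 3 shares of €295,000: Erik, Oren, and Kenji each take €295,000.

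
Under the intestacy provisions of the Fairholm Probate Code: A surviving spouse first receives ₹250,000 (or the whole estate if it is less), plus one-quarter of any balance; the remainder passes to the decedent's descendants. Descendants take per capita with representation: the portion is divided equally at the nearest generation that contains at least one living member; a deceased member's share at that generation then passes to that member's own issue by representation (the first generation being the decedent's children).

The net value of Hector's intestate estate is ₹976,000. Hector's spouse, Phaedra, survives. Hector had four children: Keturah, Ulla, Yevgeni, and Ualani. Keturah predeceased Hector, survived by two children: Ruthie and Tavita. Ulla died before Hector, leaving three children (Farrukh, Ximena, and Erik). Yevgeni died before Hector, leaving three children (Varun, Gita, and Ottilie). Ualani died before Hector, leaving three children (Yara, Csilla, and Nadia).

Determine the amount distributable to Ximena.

Phaedra first takes ₹250,000, leaving a balance of ₹726,000. Phaedra then takes one-quarter of the balance (₹181,500), for a total of ₹431,500. The remaining ₹544,500 passes to the descendants.
No child survives, so the initial division is made at the grandchildren's generation.
The descendants' portion (₹544,500) is divided into 11 shares of ₹49,500: Ruthie, Tavita, Farrukh, Ximena, Erik, Varun, Gita, Ottilie, Yara, Csilla, and Nadia each take ₹49,500.

Ximena receives ₹49,500.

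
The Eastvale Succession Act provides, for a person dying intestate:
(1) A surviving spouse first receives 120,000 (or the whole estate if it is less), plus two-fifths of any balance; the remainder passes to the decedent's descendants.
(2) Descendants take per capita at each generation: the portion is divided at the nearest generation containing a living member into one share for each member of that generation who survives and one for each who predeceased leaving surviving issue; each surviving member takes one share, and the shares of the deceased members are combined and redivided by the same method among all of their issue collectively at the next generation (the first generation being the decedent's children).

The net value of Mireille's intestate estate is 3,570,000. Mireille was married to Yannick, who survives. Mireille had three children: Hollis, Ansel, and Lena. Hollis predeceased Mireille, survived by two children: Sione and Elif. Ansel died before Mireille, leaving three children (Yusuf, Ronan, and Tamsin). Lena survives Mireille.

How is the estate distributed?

Yannick first takes 120,000, leaving a balance of 3,450,000. Yannick then takes two-fifths of the balance (1,380,000), for a total of 1,500,000. The remaining 2,070,000 passes to the descendants.
The descendants' portion (2,070,000) is divided at the children's generation into 3 shares of 690,000. Lena takes 690,000. The 2 shares of the deceased (Hollis and Ansel) are combined into a pool of 1,380,000.
That pool (1,380,000) is divided at the grandchildren's generation equally among Sione, Elif, Yusuf, Ronan, and Tamsin: 276,000 each.

Yannick: 1,500,000; Sione: 276,000; Elif: 276,000; Yusuf: 276,000; Ronan: 276,000; Tamsin: 276,000; Lena: 690,000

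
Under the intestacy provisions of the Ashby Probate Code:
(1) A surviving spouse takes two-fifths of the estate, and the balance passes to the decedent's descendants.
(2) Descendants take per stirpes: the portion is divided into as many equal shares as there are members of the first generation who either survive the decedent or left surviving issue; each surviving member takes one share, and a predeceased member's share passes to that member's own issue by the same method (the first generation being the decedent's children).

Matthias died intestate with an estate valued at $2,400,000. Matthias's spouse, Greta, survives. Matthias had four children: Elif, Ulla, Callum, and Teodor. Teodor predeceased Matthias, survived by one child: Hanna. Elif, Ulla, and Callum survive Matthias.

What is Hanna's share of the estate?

Hanna receives $360,000.

Greta takes two-fifths of $2,400,000 = $960,000. The remaining $1,440,000 passes to the descendants.
The descendants' portion ($1,440,000) is divided into 4 shares of $360,000: Elif, Ulla, and Callum each take $360,000; Teodor's $360,000 share passes to Teodor's issue.
Teodor's share ($360,000) passes entirely to Hanna.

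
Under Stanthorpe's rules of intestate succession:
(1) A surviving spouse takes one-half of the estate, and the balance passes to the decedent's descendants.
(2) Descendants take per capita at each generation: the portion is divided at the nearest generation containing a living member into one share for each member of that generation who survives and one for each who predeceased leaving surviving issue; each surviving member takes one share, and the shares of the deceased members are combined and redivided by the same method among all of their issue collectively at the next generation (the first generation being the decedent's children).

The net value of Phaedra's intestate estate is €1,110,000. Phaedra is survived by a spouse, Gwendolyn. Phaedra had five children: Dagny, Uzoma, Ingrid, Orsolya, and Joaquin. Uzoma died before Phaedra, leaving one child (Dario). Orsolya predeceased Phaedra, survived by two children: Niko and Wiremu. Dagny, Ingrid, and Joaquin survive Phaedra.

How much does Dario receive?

Dario receives €74,000.

Gwendolyn takes one-half of €1,110,000 = €555,000. The remaining €555,000 passes to the descendants.
The descendants' portion (€555,000) is divided at the children's generation into 5 shares of €111,000. Dagny, Ingrid, and Joaquin each take €111,000. The 2 shares of the deceased (Uzoma and Orsolya) are combined into a pool of €222,000.
That pool (€222,000) is divided at the grandchildren's generation equally among Dario, Niko, and Wiremu: €74,000 each.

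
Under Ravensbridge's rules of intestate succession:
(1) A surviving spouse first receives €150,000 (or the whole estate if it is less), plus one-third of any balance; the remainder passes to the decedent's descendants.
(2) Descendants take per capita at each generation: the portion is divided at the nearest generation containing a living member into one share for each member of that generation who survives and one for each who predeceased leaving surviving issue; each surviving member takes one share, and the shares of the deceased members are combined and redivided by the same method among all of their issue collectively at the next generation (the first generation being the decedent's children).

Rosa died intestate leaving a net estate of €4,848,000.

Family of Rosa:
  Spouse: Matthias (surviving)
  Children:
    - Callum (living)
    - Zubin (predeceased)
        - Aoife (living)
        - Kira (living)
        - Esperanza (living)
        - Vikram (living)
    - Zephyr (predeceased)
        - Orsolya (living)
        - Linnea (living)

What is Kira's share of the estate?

Kira receives €348,000.

Matthias first takes €150,000, leaving a balance of €4,698,000. Matthias then takes one-third of the balance (€1,566,000), for a total of €1,716,000. The remaining €3,132,000 passes to the descendants.
The descendants' portion (€3,132,000) is divided at the children's generation into 3 shares of €1,044,000. Callum takes €1,044,000. The 2 shares of the deceased (Zubin and Zephyr) are combined into a pool of €2,088,000.
That pool (€2,088,000) is divided at the grandchildren's generation equally among Aoife, Kira, Esperanza, Vikram, Orsolya, and Linnea: €348,000 each.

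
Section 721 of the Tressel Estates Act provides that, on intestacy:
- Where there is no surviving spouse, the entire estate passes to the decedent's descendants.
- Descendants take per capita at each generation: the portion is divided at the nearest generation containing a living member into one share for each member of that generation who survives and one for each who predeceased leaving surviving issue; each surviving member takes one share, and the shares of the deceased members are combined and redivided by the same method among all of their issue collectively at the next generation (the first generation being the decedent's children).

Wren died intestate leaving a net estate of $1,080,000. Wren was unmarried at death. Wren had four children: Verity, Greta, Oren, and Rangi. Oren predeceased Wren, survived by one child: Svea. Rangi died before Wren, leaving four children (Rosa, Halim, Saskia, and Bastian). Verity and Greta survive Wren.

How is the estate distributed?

The entire $1,080,000 passes to the descendants.
That amount ($1,080,000) is divided at the children's generation into 4 shares of $270,000. Verity and Greta each take $270,000. The 2 shares of the deceased (Oren and Rangi) are combined into a pool of $540,000.
That pool ($540,000) is divided at the grandchildren's generation equally among Svea, Rosa, Halim, Saskia, and Bastian: $108,000 each.

Verity: $270,000; Greta: $270,000; Svea: $108,000; Rosa: $108,000; Halim: $108,000; Saskia: $108,000; Bastian: $108,000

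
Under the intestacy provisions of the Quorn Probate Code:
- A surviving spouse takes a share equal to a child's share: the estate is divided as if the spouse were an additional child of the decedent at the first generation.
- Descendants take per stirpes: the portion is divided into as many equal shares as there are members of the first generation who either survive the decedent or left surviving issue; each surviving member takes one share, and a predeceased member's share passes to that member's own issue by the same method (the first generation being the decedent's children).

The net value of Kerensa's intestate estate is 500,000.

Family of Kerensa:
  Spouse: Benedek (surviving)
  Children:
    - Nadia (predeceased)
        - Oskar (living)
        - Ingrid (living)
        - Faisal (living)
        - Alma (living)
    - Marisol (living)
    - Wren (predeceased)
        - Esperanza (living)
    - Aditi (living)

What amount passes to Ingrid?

Ingrid receives 25,000.

The spouse counts as an additional share at the children's level, so there are 5 primary shares of 100,000. Benedek takes one such share (100,000).
The children's combined portion (400,000) is divided into 4 shares of 100,000: Marisol and Aditi each take 100,000; Nadia's 100,000 share passes to Nadia's issue; Wren's 100,000 share passes to Wren's issue.
Nadia's share (100,000) is divided into 4 shares of 25,000: Oskar, Ingrid, Faisal, and Alma each take 25,000.
Wren's share (100,000) passes entirely to Esperanza.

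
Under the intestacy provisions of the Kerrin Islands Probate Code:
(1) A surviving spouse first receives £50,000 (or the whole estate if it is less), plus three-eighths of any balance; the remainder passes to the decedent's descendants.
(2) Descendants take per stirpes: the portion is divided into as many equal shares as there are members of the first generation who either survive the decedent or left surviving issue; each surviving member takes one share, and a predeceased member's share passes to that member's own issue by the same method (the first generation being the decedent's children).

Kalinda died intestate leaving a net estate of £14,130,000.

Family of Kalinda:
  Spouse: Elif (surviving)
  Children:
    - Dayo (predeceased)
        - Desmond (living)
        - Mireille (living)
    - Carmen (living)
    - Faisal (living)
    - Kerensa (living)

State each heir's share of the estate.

Elif first takes £50,000, leaving a balance of £14,080,000. Elif then takes three-eighths of the balance (£5,280,000), for a total of £5,330,000. The remaining £8,800,000 passes to the descendants.
The descendants' portion (£8,800,000) is divided into 4 shares of £2,200,000: Carmen, Faisal, and Kerensa each take £2,200,000; Dayo's £2,200,000 share passes to Dayo's issue.
Dayo's share (£2,200,000) is divided into 2 shares of £1,100,000: Desmond and Mireille each take £1,100,000.

Elif: £5,330,000; Desmond: £1,100,000; Mireille: £1,100,000; Carmen: £2,200,000; Faisal: £2,200,000; Kerensa: £2,200,000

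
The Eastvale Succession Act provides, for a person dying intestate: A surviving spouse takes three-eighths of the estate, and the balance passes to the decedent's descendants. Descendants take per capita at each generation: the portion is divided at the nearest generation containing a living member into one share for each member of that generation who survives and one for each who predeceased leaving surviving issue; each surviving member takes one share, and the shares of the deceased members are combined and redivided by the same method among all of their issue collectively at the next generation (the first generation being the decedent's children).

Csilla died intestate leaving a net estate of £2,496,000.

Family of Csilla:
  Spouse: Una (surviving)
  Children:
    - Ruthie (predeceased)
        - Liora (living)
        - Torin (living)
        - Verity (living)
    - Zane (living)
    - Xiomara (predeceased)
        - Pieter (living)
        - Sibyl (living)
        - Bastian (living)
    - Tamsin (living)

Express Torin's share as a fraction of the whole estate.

Torin receives 5/96 of the estate.

Una takes three-eighths of £2,496,000 = £936,000. The remaining £1,560,000 passes to the descendants.
The descendants' portion (£1,560,000) is divided at the children's generation into 4 shares of £390,000. Zane and Tamsin each take £390,000. The 2 shares of the deceased (Ruthie and Xiomara) are combined into a pool of £780,000.
That pool (£780,000) is divided at the grandchildren's generation equally among Liora, Torin, Verity, Pieter, Sibyl, and Bastian: £130,000 each.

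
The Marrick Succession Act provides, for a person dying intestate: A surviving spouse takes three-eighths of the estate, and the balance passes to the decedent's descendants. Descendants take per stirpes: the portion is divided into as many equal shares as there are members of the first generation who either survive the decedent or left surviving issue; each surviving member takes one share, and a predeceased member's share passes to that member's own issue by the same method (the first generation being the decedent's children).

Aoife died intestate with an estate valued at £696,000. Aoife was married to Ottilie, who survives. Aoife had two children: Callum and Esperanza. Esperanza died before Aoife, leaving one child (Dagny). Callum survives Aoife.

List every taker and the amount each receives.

Ottilie: £261,000; Callum: £217,500; Dagny: £217,500

Ottilie takes three-eighths of £696,000 = £261,000. The remaining £435,000 passes to the descendants.
The descendants' portion (£435,000) is divided into 2 shares of £217,500: Callum takes £217,500; Esperanza's £217,500 share passes to Esperanza's issue.
Esperanza's share (£217,500) passes entirely to Dagny.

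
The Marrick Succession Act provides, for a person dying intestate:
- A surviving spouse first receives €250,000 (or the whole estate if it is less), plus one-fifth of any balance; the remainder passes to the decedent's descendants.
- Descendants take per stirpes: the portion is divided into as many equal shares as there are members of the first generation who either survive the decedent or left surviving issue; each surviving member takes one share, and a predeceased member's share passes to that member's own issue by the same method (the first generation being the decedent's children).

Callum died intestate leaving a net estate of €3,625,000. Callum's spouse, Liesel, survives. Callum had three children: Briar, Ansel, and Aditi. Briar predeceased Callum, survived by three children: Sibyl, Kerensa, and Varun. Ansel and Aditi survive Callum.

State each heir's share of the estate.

Liesel: €925,000; Sibyl: €300,000; Kerensa: €300,000; Varun: €300,000; Ansel: €900,000; Aditi: €900,000

Liesel first takes €250,000, leaving a balance of €3,375,000. Liesel then takes one-fifth of the balance (€675,000), for a total of €925,000. The remaining €2,700,000 passes to the descendants.
The descendants' portion (€2,700,000) is divided into 3 shares of €900,000: Ansel and Aditi each take €900,000; Briar's €900,000 share passes to Briar's issue.
Briar's share (€900,000) is divided into 3 shares of €300,000: Sibyl, Kerensa, and Varun each take €300,000.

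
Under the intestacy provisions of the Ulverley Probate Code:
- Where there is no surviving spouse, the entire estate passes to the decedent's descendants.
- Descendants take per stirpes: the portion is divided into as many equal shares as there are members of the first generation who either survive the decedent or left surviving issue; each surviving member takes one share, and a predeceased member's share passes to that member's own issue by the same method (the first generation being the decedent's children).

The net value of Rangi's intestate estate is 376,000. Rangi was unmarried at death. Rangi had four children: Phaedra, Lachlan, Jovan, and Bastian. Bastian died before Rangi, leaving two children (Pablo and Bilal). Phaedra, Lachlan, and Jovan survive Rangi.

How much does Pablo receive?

Pablo receives 47,000.

The entire 376,000 passes to the descendants.
That amount (376,000) is divided into 4 shares of 94,000: Phaedra, Lachlan, and Jovan each take 94,000; Bastian's 94,000 share passes to Bastian's issue.
Bastian's share (94,000) is divided into 2 shares of 47,000: Pablo and Bilal each take 47,000.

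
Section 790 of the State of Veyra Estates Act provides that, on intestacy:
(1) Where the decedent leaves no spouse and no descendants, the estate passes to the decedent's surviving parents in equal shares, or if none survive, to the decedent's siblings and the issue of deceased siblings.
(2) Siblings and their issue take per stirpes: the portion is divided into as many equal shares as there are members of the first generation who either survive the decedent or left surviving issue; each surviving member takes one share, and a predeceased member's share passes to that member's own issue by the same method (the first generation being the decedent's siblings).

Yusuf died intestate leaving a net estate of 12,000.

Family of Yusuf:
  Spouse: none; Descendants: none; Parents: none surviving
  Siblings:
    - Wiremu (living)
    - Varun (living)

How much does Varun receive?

Varun receives 6,000.

The entire 12,000 passes to the siblings and their issue.
That amount (12,000) is divided into 2 shares of 6,000: Wiremu and Varun each take 6,000.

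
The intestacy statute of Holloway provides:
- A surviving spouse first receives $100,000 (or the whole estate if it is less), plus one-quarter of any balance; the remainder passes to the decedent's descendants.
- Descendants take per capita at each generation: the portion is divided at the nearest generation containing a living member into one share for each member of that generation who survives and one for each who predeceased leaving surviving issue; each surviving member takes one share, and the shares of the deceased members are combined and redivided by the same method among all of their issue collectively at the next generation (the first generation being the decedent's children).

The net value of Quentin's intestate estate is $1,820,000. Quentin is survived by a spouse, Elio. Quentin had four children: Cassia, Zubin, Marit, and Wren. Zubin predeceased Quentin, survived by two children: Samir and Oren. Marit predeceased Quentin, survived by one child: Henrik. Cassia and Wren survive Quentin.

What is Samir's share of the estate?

Samir receives $215,000.

Elio first takes $100,000, leaving a balance of $1,720,000. Elio then takes one-quarter of the balance ($430,000), for a total of $530,000. The remaining $1,290,000 passes to the descendants.
The descendants' portion ($1,290,000) is divided at the children's generation into 4 shares of $322,500. Cassia and Wren each take $322,500. The 2 shares of the deceased (Zubin and Marit) are combined into a pool of $645,000.
That pool ($645,000) is divided at the grandchildren's generation equally among Samir, Oren, and Henrik: $215,000 each.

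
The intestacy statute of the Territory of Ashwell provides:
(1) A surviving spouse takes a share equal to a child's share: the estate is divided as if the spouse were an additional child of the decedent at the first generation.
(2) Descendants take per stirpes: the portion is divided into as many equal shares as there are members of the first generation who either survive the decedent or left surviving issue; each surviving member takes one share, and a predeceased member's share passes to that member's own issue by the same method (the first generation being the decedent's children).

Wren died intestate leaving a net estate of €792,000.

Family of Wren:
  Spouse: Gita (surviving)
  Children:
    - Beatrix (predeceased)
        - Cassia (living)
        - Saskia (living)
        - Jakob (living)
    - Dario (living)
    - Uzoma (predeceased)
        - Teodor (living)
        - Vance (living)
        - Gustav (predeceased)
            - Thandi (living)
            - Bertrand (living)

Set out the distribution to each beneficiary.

Gita: €198,000; Cassia: €66,000; Saskia: €66,000; Jakob: €66,000; Dario: €198,000; Teodor: €66,000; Vance: €66,000; Thandi: €33,000; Bertrand: €33,000

The spouse counts as an additional share at the children's level, so there are 4 primary shares of €198,000. Gita takes one such share (€198,000).
The children's combined portion (€594,000) is divided into 3 shares of €198,000: Dario takes €198,000; Beatrix's €198,000 share passes to Beatrix's issue; Uzoma's €198,000 share passes to Uzoma's issue.
Beatrix's share (€198,000) is divided into 3 shares of €66,000: Cassia, Saskia, and Jakob each take €66,000.
Uzoma's share (€198,000) is divided into 3 shares of €66,000: Teodor and Vance each take €66,000; Gustav's €66,000 share passes to Gustav's issue.
Gustav's share (€66,000) is divided into 2 shares of €33,000: Thandi and Bertrand each take €33,000.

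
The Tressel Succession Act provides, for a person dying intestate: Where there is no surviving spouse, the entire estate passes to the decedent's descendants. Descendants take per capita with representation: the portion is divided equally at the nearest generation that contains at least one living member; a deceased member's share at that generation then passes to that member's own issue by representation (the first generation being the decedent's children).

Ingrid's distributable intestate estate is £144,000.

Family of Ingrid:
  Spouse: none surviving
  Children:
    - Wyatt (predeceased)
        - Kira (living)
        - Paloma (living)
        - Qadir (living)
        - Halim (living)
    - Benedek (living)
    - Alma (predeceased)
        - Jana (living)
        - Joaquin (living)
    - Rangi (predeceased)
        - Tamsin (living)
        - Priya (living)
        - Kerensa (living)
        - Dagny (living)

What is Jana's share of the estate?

Jana receives £18,000.

The entire £144,000 passes to the descendants.
That amount (£144,000) is divided into 4 shares of £36,000: Benedek takes £36,000; Wyatt's £36,000 share passes to Wyatt's issue; Alma's £36,000 share passes to Alma's issue; Rangi's £36,000 share passes to Rangi's issue.
Wyatt's share (£36,000) is divided into 4 shares of £9,000: Kira, Paloma, Qadir, and Halim each take £9,000.
Alma's share (£36,000) is divided into 2 shares of £18,000: Jana and Joaquin each take £18,000.
Rangi's share (£36,000) is divided into 4 shares of £9,000: Tamsin, Priya, Kerensa, and Dagny each take £9,000.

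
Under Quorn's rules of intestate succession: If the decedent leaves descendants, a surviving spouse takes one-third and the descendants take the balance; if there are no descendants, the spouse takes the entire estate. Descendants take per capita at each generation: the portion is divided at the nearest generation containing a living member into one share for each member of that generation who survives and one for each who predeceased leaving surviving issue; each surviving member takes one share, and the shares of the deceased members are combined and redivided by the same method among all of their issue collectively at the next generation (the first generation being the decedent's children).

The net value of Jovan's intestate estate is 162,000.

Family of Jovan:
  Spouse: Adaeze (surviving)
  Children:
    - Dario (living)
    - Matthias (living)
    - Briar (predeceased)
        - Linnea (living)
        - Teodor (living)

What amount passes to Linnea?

Adaeze takes one-third of 162,000 = 54,000. The remaining 108,000 passes to the descendants.
The descendants' portion (108,000) is divided at the children's generation into 3 shares of 36,000. Dario and Matthias each take 36,000. The remaining share for the deceased Briar (36,000) is carried to the next generation.
That pool (36,000) is divided at the grandchildren's generation equally among Linnea and Teodor: 18,000 each.

Linnea receives 18,000.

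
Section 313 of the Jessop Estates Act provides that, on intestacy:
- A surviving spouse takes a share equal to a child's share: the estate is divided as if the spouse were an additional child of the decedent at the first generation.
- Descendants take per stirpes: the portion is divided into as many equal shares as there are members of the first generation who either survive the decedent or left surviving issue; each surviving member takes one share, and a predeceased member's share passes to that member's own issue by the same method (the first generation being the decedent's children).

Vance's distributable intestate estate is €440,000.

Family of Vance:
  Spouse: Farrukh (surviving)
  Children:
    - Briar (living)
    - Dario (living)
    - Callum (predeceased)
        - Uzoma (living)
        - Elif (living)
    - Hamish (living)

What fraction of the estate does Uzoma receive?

The spouse counts as an additional share at the children's level, so there are 5 primary shares of €88,000. Farrukh takes one such share (€88,000).
The children's combined portion (€352,000) is divided into 4 shares of €88,000: Briar, Dario, and Hamish each take €88,000; Callum's €88,000 share passes to Callum's issue.
Callum's share (€88,000) is divided into 2 shares of €44,000: Uzoma and Elif each take €44,000.

Uzoma receives 1/10 of the estate.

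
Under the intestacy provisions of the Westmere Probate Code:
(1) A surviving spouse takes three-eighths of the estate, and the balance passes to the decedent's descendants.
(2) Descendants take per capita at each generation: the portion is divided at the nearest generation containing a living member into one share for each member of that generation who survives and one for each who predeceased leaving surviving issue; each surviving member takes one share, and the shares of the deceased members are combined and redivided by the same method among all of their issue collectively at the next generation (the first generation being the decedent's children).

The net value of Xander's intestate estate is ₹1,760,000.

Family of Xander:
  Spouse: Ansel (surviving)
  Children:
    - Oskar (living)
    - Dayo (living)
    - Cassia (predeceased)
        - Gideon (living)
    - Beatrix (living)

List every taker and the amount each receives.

Ansel: ₹660,000; Oskar: ₹275,000; Dayo: ₹275,000; Gideon: ₹275,000; Beatrix: ₹275,000

Ansel takes three-eighths of ₹1,760,000 = ₹660,000. The remaining ₹1,100,000 passes to the descendants.
The descendants' portion (₹1,100,000) is divided at the children's generation into 4 shares of ₹275,000. Oskar, Dayo, and Beatrix each take ₹275,000. The remaining share for the deceased Cassia (₹275,000) is carried to the next generation.
That pool (₹275,000) passes entirely to Gideon, the sole taker at the grandchildren's generation.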